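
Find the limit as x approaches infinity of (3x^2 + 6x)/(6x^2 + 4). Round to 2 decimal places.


For limits at infinity with equal-degree polynomials,
we compare leading coefficients.
Numerator leading term: 3x^2
Denominator leading term: 6x^2
Divide both by x^2:
lim = (3 + 6/x) / (6 + 4/x^2)
As x -> infinity, the 1/x and 1/x^2 terms vanish:
= 3/6 = 1/2 = 0.50

0.50


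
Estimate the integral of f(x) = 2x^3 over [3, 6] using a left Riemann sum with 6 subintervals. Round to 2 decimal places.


Left Riemann sum uses left endpoints of each subinterval.
Interval: [3, 6], n = 6
dx = (6 - 3) / 6 = 1/2
Left endpoints: [3, 7/2, 4, 9/2, 5, 11/2]
f values: [54, 343/4, 128, 729/4, 250, 1331/4]
Sum = dx * (sum of f values)
= 1/2 * 4131/4
= 4131/8 ≈ 516.38

516.38


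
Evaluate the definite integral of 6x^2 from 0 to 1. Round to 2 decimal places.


Find the antiderivative of 6x^2:
F(x) = 6/3 * x^3
Apply the Fundamental Theorem of Calculus:
F(1) - F(0)
= 6/3 * 1^3 - 6/3 * 0^3
= 6/3 * (1 - 0)
= 6/3 * 1
= 2 = 2.00

2.00


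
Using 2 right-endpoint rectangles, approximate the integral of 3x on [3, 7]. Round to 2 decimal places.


Right Riemann sum uses right endpoints of each subinterval.
Interval: [3, 7], n = 2
dx = (7 - 3) / 2 = 2
Right endpoints: [5, 7]
f values: [15, 21]
Sum = dx * (sum of f values)
= 2 * 36
= 72 = 72.00

72.00


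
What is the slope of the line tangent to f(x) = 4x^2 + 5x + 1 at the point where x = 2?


The slope of the tangent line equals f'(x) at the point.
f(x) = 4x^2 + 5x + 1
f'(x) = 8x + 5
At x = 2:
f'(2) = 8 * 2 + 5
= 16 + 5
= 21

21


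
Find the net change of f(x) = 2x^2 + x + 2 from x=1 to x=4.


Net change = f(b) - f(a)
f(x) = 2x^2 + x + 2
Compute f(4):
f(4) = 2 * 4^2 + 1 * 4 + 2
= 32 + 4 + 2
= 38
Compute f(1):
f(1) = 2 * 1^2 + 1 * 1 + 2
= 2 + 1 + 2
= 5
Net change = 38 - 5 = 33

33


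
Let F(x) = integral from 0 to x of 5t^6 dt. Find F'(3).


By the Fundamental Theorem of Calculus (Part 1):
If F(x) = integral from 0 to x of f(t) dt, then F'(x) = f(x)
Here f(t) = 5t^6
So F'(x) = 5x^6
Evaluate at x = 3:
F'(3) = 5 * 3^6
= 5 * 729
= 3645

3645


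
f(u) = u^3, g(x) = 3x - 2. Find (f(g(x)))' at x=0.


Using the chain rule: (f(g(x)))' = f'(g(x)) * g'(x)
First, find g(0):
g(0) = 3 * 0 - 2 = -2
Next, f'(u) = 3u^2
And g'(x) = 3
So f'(g(0)) * g'(0)
= 3 * (-2)^2 * 3
= 3 * 4 * 3
= 36

36


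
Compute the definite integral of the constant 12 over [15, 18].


The integral of a constant k over [a, b] equals k * (b - a).
integral from 15 to 18 of 12 dx
= 12 * (18 - 15)
= 12 * 3
= 36

36


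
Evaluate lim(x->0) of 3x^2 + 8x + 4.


Since polynomials are continuous, we use direct substitution.
lim(x->0) of 3x^2 + 8x + 4
= 3 * 0^2 + 8 * 0 + 4
= 0 + 0 + 4
= 4

4


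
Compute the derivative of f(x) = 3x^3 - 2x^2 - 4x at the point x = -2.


Differentiate f(x) = 3x^3 - 2x^2 - 4x term by term:
f'(x) = 9x^2 - 4x - 4
Substitute x = -2:
f'(-2) = 9 * (-2)^2 - 4 * (-2) - 4
= 36 + 8 - 4
= 40

40


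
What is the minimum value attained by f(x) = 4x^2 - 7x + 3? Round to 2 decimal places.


For a quadratic f(x) = ax^2 + bx + c with a > 0, the minimum is at the vertex.
Vertex x-coordinate: x = -b/(2a)
x = -(-7) / (2 * 4)
x = 7/8
Substitute back to find the minimum value:
f(7/8) = 4 * (7/8)^2 - 7 * (7/8) + 3
= 49/16 - 49/8 + 3
= -1/16 ≈ -0.06

-0.06


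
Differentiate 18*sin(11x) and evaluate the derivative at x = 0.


Apply the chain rule to differentiate 18*sin(11x):
d/dx [18*sin(11x)]
= 18 * cos(11x) * d/dx(11x)
= 18 * 11 * cos(11x)
= 198 * cos(11x)
Evaluate at x = 0:
= 198 * cos(0)
= 198 * 1
= 198

198


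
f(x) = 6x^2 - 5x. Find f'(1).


Differentiate term by term using power and sum rules:
f(x) = 6x^2 - 5x
f'(x) = 12x - 5
Substitute x = 1:
f'(1) = 12 * 1 - 5
= 12 - 5
= 7

7


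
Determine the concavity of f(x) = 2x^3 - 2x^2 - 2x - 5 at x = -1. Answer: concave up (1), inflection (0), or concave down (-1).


Concavity is determined by the sign of f''(x).
f(x) = 2x^3 - 2x^2 - 2x - 5
f'(x) = 6x^2 - 4x - 2
f''(x) = 12x - 4
f''(-1) = 12 * (-1) - 4
= -12 - 4
= -16
Since f''(-1) < 0, the function is concave down (-1)

-1


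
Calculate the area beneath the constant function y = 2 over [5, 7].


The area under a constant function y = 2 is a rectangle.
Width = 7 - 5 = 2
Height = 2
Area = width * height
= 2 * 2
= 4

4


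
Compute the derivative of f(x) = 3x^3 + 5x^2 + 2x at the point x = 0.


Differentiate f(x) = 3x^3 + 5x^2 + 2x term by term:
f'(x) = 9x^2 + 10x + 2
Substitute x = 0:
f'(0) = 9 * 0^2 + 10 * 0 + 2
= 0 + 0 + 2
= 2

2


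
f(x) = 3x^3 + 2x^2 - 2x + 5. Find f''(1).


First derivative:
f'(x) = 9x^2 + 4x - 2
Second derivative:
f''(x) = 18x + 4
Substitute x = 1:
f''(1) = 18 * 1 + 4
= 18 + 4
= 22

22


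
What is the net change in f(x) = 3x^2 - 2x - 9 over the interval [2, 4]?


Net change = f(b) - f(a)
f(x) = 3x^2 - 2x - 9
Compute f(4):
f(4) = 3 * 4^2 - 2 * 4 - 9
= 48 - 8 - 9
= 31
Compute f(2):
f(2) = 3 * 2^2 - 2 * 2 - 9
= 12 - 4 - 9
= -1
Net change = 31 - (-1) = 32

32


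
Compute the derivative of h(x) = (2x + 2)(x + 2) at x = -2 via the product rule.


Let u(x) = 2x + 2 and v(x) = x + 2
u'(x) = 2
v'(x) = 1
Product rule: h'(x) = u'(x)*v(x) + u(x)*v'(x)
= 2 * (x + 2) + (2x + 2) * 1
At x = -2:
u(-2) = 2 * (-2) + 2 = -2
v(-2) = 1 * (-2) + 2 = 0
h'(-2) = 2 * 0 + (-2) * 1
= 0 - 2
= -2

-2


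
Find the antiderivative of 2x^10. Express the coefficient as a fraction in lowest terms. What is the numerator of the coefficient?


Apply the power rule for integration:
integral of ax^n dx = a/(n+1) * x^(n+1) + C
integral of 2x^10 dx
= 2/11 * x^11 + C
The coefficient in lowest terms is 2/11, and its numerator is 2

2


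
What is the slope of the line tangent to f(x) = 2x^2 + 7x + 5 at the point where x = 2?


The slope of the tangent line equals f'(x) at the point.
f(x) = 2x^2 + 7x + 5
f'(x) = 4x + 7
At x = 2:
f'(2) = 4 * 2 + 7
= 8 + 7
= 15

15


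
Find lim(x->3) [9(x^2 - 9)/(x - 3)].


Direct substitution gives 0/0, so we factor the numerator.
Factor: 9(x^2 - 9) = 9 * (x - 3)(x + 3)
Cancel the common factor (x - 3):
9(x^2 - 9)/(x - 3) = 9 * (x + 3)
Now substitute x = 3:
= 9 * (3 + 3) = 54

54


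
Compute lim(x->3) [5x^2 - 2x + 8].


Since polynomials are continuous, we use direct substitution.
lim(x->3) of 5x^2 - 2x + 8
= 5 * 3^2 - 2 * 3 + 8
= 45 - 6 + 8
= 47

47


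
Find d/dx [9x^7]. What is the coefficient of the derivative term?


We apply the power rule: d/dx [ax^n] = a*n * x^(n-1)
d/dx [9x^7]
= 9 * 7 * x^(7-1)
= 63x^6
The coefficient is 63

63


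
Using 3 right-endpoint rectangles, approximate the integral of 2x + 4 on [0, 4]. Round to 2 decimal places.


Right Riemann sum uses right endpoints of each subinterval.
Interval: [0, 4], n = 3
dx = (4 - 0) / 3 = 4/3
Right endpoints: [4/3, 8/3, 4]
f values: [20/3, 28/3, 12]
Sum = dx * (sum of f values)
= 4/3 * 28
= 112/3 ≈ 37.33

37.33


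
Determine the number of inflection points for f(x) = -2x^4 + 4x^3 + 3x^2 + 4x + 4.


Inflection points occur where f''(x) = 0 and concavity changes.
f(x) = -2x^4 + 4x^3 + 3x^2 + 4x + 4
f'(x) = -8x^3 + 12x^2 + 6x + 4
f''(x) = -24x^2 + 24x + 6
This is a quadratic in x. Use the discriminant to count real roots.
Discriminant = (24)^2 - 4 * (-24) * 6
= 576 - (-576)
= 1152
Since discriminant > 0, f''(x) = 0 has 2 distinct real solutions.
A quadratic with two distinct real roots changes sign at each root, so concavity changes at both.
Number of inflection points: 2

2


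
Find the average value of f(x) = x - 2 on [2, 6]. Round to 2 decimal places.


Average value = 1/(b-a) * integral from a to b of f(x) dx
First compute the integral of x - 2:
F(x) = (1/2)x^2 - 2x
F(6) = 1/2 * 36 - 2 * 6 = 6
F(2) = 1/2 * 4 - 2 * 2 = -2
Integral = 6 - (-2) = 8
Average = 8 / (6 - 2) = 8 / 4
= 2 = 2.00

2.00


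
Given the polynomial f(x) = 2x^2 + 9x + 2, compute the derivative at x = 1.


Differentiate term by term using power and sum rules:
f(x) = 2x^2 + 9x + 2
f'(x) = 4x + 9
Substitute x = 1:
f'(1) = 4 * 1 + 9
= 4 + 9
= 13

13


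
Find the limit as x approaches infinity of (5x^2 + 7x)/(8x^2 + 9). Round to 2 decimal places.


For limits at infinity with equal-degree polynomials,
we compare leading coefficients.
Numerator leading term: 5x^2
Denominator leading term: 8x^2
Divide both by x^2:
lim = (5 + 7/x) / (8 + 9/x^2)
As x -> infinity, the 1/x and 1/x^2 terms vanish:
= 5/8 ≈ 0.63

0.63


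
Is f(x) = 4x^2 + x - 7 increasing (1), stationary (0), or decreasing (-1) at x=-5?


Compute f'(x) to determine behavior:
f'(x) = 8x + 1
f'(-5) = 8 * (-5) + 1
= -40 + 1
= -39
Since f'(-5) < 0, the function is decreasing (-1)

-1


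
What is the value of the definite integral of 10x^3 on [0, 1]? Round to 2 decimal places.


Find the antiderivative of 10x^3:
F(x) = 10/4 * x^4
Apply the Fundamental Theorem of Calculus:
F(1) - F(0)
= 10/4 * 1^4 - 10/4 * 0^4
= 10/4 * (1 - 0)
= 10/4 * 1
= 5/2 = 2.50

2.50


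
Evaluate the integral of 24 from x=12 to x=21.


The integral of a constant k over [a, b] equals k * (b - a).
integral from 12 to 21 of 24 dx
= 24 * (21 - 12)
= 24 * 9
= 216

216


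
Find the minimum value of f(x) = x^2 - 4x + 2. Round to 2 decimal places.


For a quadratic f(x) = ax^2 + bx + c with a > 0, the minimum is at the vertex.
Vertex x-coordinate: x = -b/(2a)
x = -(-4) / (2 * 1)
x = 4/2 = 2
Substitute back to find the minimum value:
f(2) = 1 * 2^2 - 4 * 2 + 2
= 4 - 8 + 2
= -2 = -2.00

-2.00


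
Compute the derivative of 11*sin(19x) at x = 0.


Apply the chain rule to differentiate 11*sin(19x):
d/dx [11*sin(19x)]
= 11 * cos(19x) * d/dx(19x)
= 11 * 19 * cos(19x)
= 209 * cos(19x)
Evaluate at x = 0:
= 209 * cos(0)
= 209 * 1
= 209

209


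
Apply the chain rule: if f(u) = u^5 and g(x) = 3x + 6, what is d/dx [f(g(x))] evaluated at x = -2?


Using the chain rule: (f(g(x)))' = f'(g(x)) * g'(x)
First, find g(-2):
g(-2) = 3 * (-2) + 6 = 0
Next, f'(u) = 5u^4
And g'(x) = 3
So f'(g(-2)) * g'(-2)
= 5 * 0^4 * 3
= 5 * 0 * 3
= 0

0


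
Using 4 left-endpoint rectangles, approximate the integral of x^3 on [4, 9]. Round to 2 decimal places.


Left Riemann sum uses left endpoints of each subinterval.
Interval: [4, 9], n = 4
dx = (9 - 4) / 4 = 5/4
Left endpoints: [4, 21/4, 13/2, 31/4]
f values: [64, 9261/64, 2197/8, 29791/64]
Sum = dx * (sum of f values)
= 5/4 * 15181/16
= 75905/64 ≈ 1186.02

1186.02


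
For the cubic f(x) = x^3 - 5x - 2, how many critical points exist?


Find where f'(x) = 0:
f(x) = x^3 - 5x - 2
f'(x) = 3x^2 - 5
This is a quadratic in x. Use the discriminant to count real roots.
Discriminant = (0)^2 - 4 * 3 * (-5)
= 0 - (-60)
= 60
Since discriminant > 0, f'(x) = 0 has 2 real solutions.
Number of critical points: 2

2


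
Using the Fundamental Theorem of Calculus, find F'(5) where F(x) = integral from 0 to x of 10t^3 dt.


By the Fundamental Theorem of Calculus (Part 1):
If F(x) = integral from 0 to x of f(t) dt, then F'(x) = f(x)
Here f(t) = 10t^3
So F'(x) = 10x^3
Evaluate at x = 5:
F'(5) = 10 * 5^3
= 10 * 125
= 1250

1250


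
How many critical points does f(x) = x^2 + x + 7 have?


Find where f'(x) = 0:
f'(x) = 2x + 1
Set f'(x) = 0:
2x + 1 = 0
x = -1 / 2 = -1/2
This is a linear equation in x, so there is exactly one solution.
Number of critical points: 1

1


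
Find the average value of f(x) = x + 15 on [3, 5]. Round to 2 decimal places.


Average value = 1/(b-a) * integral from a to b of f(x) dx
First compute the integral of x + 15:
F(x) = (1/2)x^2 + 15x
F(5) = 1/2 * 25 + 15 * 5 = 175/2
F(3) = 1/2 * 9 + 15 * 3 = 99/2
Integral = 175/2 - 99/2 = 38
Average = 38 / (5 - 3) = 38 / 2
= 19 = 19.00

19.00


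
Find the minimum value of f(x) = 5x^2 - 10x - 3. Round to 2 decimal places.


For a quadratic f(x) = ax^2 + bx + c with a > 0, the minimum is at the vertex.
Vertex x-coordinate: x = -b/(2a)
x = -(-10) / (2 * 5)
x = 10/10 = 1
Substitute back to find the minimum value:
f(1) = 5 * 1^2 - 10 * 1 - 3
= 5 - 10 - 3
= -8 = -8.00

-8.00


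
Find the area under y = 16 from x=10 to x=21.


The area under a constant function y = 16 is a rectangle.
Width = 21 - 10 = 11
Height = 16
Area = width * height
= 11 * 16
= 176

176


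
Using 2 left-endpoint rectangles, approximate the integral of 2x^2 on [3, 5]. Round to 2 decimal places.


Left Riemann sum uses left endpoints of each subinterval.
Interval: [3, 5], n = 2
dx = (5 - 3) / 2 = 1
Left endpoints: [3, 4]
f values: [18, 32]
Sum = dx * (sum of f values)
= 1 * 50
= 50 = 50.00

50.00


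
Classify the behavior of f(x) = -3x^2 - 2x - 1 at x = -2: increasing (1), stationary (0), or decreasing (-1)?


Compute f'(x) to determine behavior:
f'(x) = -6x - 2
f'(-2) = -6 * (-2) - 2
= 12 - 2
= 10
Since f'(-2) > 0, the function is increasing (1)

1


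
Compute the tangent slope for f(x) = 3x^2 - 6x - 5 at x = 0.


The slope of the tangent line equals f'(x) at the point.
f(x) = 3x^2 - 6x - 5
f'(x) = 6x - 6
At x = 0:
f'(0) = 6 * 0 - 6
= 0 - 6
= -6

-6


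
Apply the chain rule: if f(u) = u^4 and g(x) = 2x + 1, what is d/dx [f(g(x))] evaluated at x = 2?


Using the chain rule: (f(g(x)))' = f'(g(x)) * g'(x)
First, find g(2):
g(2) = 2 * 2 + 1 = 5
Next, f'(u) = 4u^3
And g'(x) = 2
So f'(g(2)) * g'(2)
= 4 * 5^3 * 2
= 4 * 125 * 2
= 1000

1000


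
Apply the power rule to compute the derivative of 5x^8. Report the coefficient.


We apply the power rule: d/dx [ax^n] = a*n * x^(n-1)
d/dx [5x^8]
= 5 * 8 * x^(8-1)
= 40x^7
The coefficient is 40

40


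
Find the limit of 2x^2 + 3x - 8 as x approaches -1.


Since polynomials are continuous, we use direct substitution.
lim(x->-1) of 2x^2 + 3x - 8
= 2 * (-1)^2 + 3 * (-1) - 8
= 2 - 3 - 8
= -9

-9


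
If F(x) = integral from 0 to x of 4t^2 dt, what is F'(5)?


By the Fundamental Theorem of Calculus (Part 1):
If F(x) = integral from 0 to x of f(t) dt, then F'(x) = f(x)
Here f(t) = 4t^2
So F'(x) = 4x^2
Evaluate at x = 5:
F'(5) = 4 * 5^2
= 4 * 25
= 100

100


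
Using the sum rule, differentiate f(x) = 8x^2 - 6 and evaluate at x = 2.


Differentiate term by term using power and sum rules:
f(x) = 8x^2 - 6
f'(x) = 16x
Substitute x = 2:
f'(2) = 16 * 2 + 0
= 32 + 0
= 32

32


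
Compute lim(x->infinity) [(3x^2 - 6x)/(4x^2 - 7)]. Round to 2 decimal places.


For limits at infinity with equal-degree polynomials,
we compare leading coefficients.
Numerator leading term: 3x^2
Denominator leading term: 4x^2
Divide both by x^2:
lim = (3 - 6/x) / (4 - 7/x^2)
As x -> infinity, the 1/x and 1/x^2 terms vanish:
= 3/4 = 0.75

0.75


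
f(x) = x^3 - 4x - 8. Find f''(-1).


First derivative:
f'(x) = 3x^2 - 4
Second derivative:
f''(x) = 6x
Substitute x = -1:
f''(-1) = 6 * (-1) + 0
= -6 + 0
= -6

-6


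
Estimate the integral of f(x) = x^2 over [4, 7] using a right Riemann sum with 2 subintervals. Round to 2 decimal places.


Right Riemann sum uses right endpoints of each subinterval.
Interval: [4, 7], n = 2
dx = (7 - 4) / 2 = 3/2
Right endpoints: [11/2, 7]
f values: [121/4, 49]
Sum = dx * (sum of f values)
= 3/2 * 317/4
= 951/8 ≈ 118.88

118.88


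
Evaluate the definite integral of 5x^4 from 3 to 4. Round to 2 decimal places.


Find the antiderivative of 5x^4:
F(x) = 5/5 * x^5
Apply the Fundamental Theorem of Calculus:
F(4) - F(3)
= 5/5 * 4^5 - 5/5 * 3^5
= 5/5 * (1024 - 243)
= 5/5 * 781
= 781 = 781.00

781.00


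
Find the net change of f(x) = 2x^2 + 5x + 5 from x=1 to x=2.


Net change = f(b) - f(a)
f(x) = 2x^2 + 5x + 5
Compute f(2):
f(2) = 2 * 2^2 + 5 * 2 + 5
= 8 + 10 + 5
= 23
Compute f(1):
f(1) = 2 * 1^2 + 5 * 1 + 5
= 2 + 5 + 5
= 12
Net change = 23 - 12 = 11

11


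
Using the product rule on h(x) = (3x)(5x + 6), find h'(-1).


Let u(x) = 3x and v(x) = 5x + 6
u'(x) = 3
v'(x) = 5
Product rule: h'(x) = u'(x)*v(x) + u(x)*v'(x)
= 3 * (5x + 6) + (3x) * 5
At x = -1:
u(-1) = 3 * (-1) + 0 = -3
v(-1) = 5 * (-1) + 6 = 1
h'(-1) = 3 * 1 + (-3) * 5
= 3 - 15
= -12

-12


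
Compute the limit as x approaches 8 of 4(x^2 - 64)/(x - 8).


Direct substitution gives 0/0, so we factor the numerator.
Factor: 4(x^2 - 64) = 4 * (x - 8)(x + 8)
Cancel the common factor (x - 8):
4(x^2 - 64)/(x - 8) = 4 * (x + 8)
Now substitute x = 8:
= 4 * (8 + 8) = 64

64


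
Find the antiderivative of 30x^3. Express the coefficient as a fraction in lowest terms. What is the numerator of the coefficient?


Apply the power rule for integration:
integral of ax^n dx = a/(n+1) * x^(n+1) + C
integral of 30x^3 dx
= 30/4 * x^4 + C
= 15/2 * x^4 + C
The coefficient in lowest terms is 15/2, and its numerator is 15

15


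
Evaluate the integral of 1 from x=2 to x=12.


The integral of a constant k over [a, b] equals k * (b - a).
integral from 2 to 12 of 1 dx
= 1 * (12 - 2)
= 1 * 10
= 10

10


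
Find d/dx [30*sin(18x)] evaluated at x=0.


Apply the chain rule to differentiate 30*sin(18x):
d/dx [30*sin(18x)]
= 30 * cos(18x) * d/dx(18x)
= 30 * 18 * cos(18x)
= 540 * cos(18x)
Evaluate at x = 0:
= 540 * cos(0)
= 540 * 1
= 540

540


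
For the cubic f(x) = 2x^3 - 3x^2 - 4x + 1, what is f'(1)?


Differentiate f(x) = 2x^3 - 3x^2 - 4x + 1 term by term:
f'(x) = 6x^2 - 6x - 4
Substitute x = 1:
f'(1) = 6 * 1^2 - 6 * 1 - 4
= 6 - 6 - 4
= -4

-4


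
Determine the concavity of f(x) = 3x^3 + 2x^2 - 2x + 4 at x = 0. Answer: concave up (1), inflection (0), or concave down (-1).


Concavity is determined by the sign of f''(x).
f(x) = 3x^3 + 2x^2 - 2x + 4
f'(x) = 9x^2 + 4x - 2
f''(x) = 18x + 4
f''(0) = 18 * 0 + 4
= 0 + 4
= 4
Since f''(0) > 0, the function is concave up (1)

1


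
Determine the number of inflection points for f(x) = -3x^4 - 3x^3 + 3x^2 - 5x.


Inflection points occur where f''(x) = 0 and concavity changes.
f(x) = -3x^4 - 3x^3 + 3x^2 - 5x
f'(x) = -12x^3 - 9x^2 + 6x - 5
f''(x) = -36x^2 - 18x + 6
This is a quadratic in x. Use the discriminant to count real roots.
Discriminant = (-18)^2 - 4 * (-36) * 6
= 324 - (-864)
= 1188
Since discriminant > 0, f''(x) = 0 has 2 distinct real solutions.
A quadratic with two distinct real roots changes sign at each root, so concavity changes at both.
Number of inflection points: 2

2


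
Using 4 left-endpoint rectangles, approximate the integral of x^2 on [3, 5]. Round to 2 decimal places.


Left Riemann sum uses left endpoints of each subinterval.
Interval: [3, 5], n = 4
dx = (5 - 3) / 4 = 1/2
Left endpoints: [3, 7/2, 4, 9/2]
f values: [9, 49/4, 16, 81/4]
Sum = dx * (sum of f values)
= 1/2 * 115/2
= 115/4 = 28.75

28.75


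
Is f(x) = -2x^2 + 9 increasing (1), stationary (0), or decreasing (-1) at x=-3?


Compute f'(x) to determine behavior:
f'(x) = -4x
f'(-3) = -4 * (-3) + 0
= 12 + 0
= 12
Since f'(-3) > 0, the function is increasing (1)

1


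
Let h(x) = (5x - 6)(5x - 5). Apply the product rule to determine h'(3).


Let u(x) = 5x - 6 and v(x) = 5x - 5
u'(x) = 5
v'(x) = 5
Product rule: h'(x) = u'(x)*v(x) + u(x)*v'(x)
= 5 * (5x - 5) + (5x - 6) * 5
At x = 3:
u(3) = 5 * 3 - 6 = 9
v(3) = 5 * 3 - 5 = 10
h'(3) = 5 * 10 + 9 * 5
= 50 + 45
= 95

95


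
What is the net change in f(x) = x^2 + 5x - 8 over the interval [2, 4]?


Net change = f(b) - f(a)
f(x) = x^2 + 5x - 8
Compute f(4):
f(4) = 1 * 4^2 + 5 * 4 - 8
= 16 + 20 - 8
= 28
Compute f(2):
f(2) = 1 * 2^2 + 5 * 2 - 8
= 4 + 10 - 8
= 6
Net change = 28 - 6 = 22

22


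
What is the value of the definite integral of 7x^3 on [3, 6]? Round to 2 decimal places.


Find the antiderivative of 7x^3:
F(x) = 7/4 * x^4
Apply the Fundamental Theorem of Calculus:
F(6) - F(3)
= 7/4 * 6^4 - 7/4 * 3^4
= 7/4 * (1296 - 81)
= 7/4 * 1215
= 8505/4 = 2126.25

2126.25


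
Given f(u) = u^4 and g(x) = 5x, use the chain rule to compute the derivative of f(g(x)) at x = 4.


Using the chain rule: (f(g(x)))' = f'(g(x)) * g'(x)
First, find g(4):
g(4) = 5 * 4 + 0 = 20
Next, f'(u) = 4u^3
And g'(x) = 5
So f'(g(4)) * g'(4)
= 4 * 20^3 * 5
= 4 * 8000 * 5
= 160000

160000


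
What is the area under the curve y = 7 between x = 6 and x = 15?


The area under a constant function y = 7 is a rectangle.
Width = 15 - 6 = 9
Height = 7
Area = width * height
= 9 * 7
= 63

63


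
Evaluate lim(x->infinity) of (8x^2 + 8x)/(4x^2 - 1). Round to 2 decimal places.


For limits at infinity with equal-degree polynomials,
we compare leading coefficients.
Numerator leading term: 8x^2
Denominator leading term: 4x^2
Divide both by x^2:
lim = (8 + 8/x) / (4 - 1/x^2)
As x -> infinity, the 1/x and 1/x^2 terms vanish:
= 8/4 = 2 = 2.00

2.00


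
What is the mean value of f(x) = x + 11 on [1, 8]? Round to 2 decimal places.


Average value = 1/(b-a) * integral from a to b of f(x) dx
First compute the integral of x + 11:
F(x) = (1/2)x^2 + 11x
F(8) = 1/2 * 64 + 11 * 8 = 120
F(1) = 1/2 * 1 + 11 * 1 = 23/2
Integral = 120 - 23/2 = 217/2
Average = (217/2) / (8 - 1) = (217/2) / 7
= 31/2 = 15.50

15.50


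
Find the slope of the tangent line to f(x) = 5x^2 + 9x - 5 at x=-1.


The slope of the tangent line equals f'(x) at the point.
f(x) = 5x^2 + 9x - 5
f'(x) = 10x + 9
At x = -1:
f'(-1) = 10 * (-1) + 9
= -10 + 9
= -1

-1


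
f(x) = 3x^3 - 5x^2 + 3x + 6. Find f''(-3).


First derivative:
f'(x) = 9x^2 - 10x + 3
Second derivative:
f''(x) = 18x - 10
Substitute x = -3:
f''(-3) = 18 * (-3) - 10
= -54 - 10
= -64

-64


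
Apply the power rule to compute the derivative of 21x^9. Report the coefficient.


We apply the power rule: d/dx [ax^n] = a*n * x^(n-1)
d/dx [21x^9]
= 21 * 9 * x^(9-1)
= 189x^8
The coefficient is 189

189


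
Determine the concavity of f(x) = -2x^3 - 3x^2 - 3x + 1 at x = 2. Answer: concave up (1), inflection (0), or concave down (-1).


Concavity is determined by the sign of f''(x).
f(x) = -2x^3 - 3x^2 - 3x + 1
f'(x) = -6x^2 - 6x - 3
f''(x) = -12x - 6
f''(2) = -12 * 2 - 6
= -24 - 6
= -30
Since f''(2) < 0, the function is concave down (-1)

-1


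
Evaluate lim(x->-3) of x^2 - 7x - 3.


Since polynomials are continuous, we use direct substitution.
lim(x->-3) of x^2 - 7x - 3
= 1 * (-3)^2 - 7 * (-3) - 3
= 9 + 21 - 3
= 27

27


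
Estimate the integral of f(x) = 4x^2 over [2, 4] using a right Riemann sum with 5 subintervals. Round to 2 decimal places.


Right Riemann sum uses right endpoints of each subinterval.
Interval: [2, 4], n = 5
dx = (4 - 2) / 5 = 2/5
Right endpoints: [12/5, 14/5, 16/5, 18/5, 4]
f values: [576/25, 784/25, 1024/25, 1296/25, 64]
Sum = dx * (sum of f values)
= 2/5 * 1056/5
= 2112/25 = 84.48

84.48


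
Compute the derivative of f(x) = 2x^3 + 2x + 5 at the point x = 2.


Differentiate f(x) = 2x^3 + 2x + 5 term by term:
f'(x) = 6x^2 + 2
Substitute x = 2:
f'(2) = 6 * 2^2 + 0 * 2 + 2
= 24 + 0 + 2
= 26

26


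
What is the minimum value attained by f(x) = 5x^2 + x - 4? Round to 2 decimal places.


For a quadratic f(x) = ax^2 + bx + c with a > 0, the minimum is at the vertex.
Vertex x-coordinate: x = -b/(2a)
x = -(1) / (2 * 5)
x = -1/10
Substitute back to find the minimum value:
f(-1/10) = 5 * (-1/10)^2 + 1 * (-1/10) - 4
= 1/20 - 1/10 - 4
= -81/20 = -4.05

-4.05


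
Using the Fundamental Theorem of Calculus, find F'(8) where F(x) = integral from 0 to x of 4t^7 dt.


By the Fundamental Theorem of Calculus (Part 1):
If F(x) = integral from 0 to x of f(t) dt, then F'(x) = f(x)
Here f(t) = 4t^7
So F'(x) = 4x^7
Evaluate at x = 8:
F'(8) = 4 * 8^7
= 4 * 2097152
= 8388608

8388608


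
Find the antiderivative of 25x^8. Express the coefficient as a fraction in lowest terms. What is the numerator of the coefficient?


Apply the power rule for integration:
integral of ax^n dx = a/(n+1) * x^(n+1) + C
integral of 25x^8 dx
= 25/9 * x^9 + C
The coefficient in lowest terms is 25/9, and its numerator is 25

25


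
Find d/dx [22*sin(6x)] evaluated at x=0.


Apply the chain rule to differentiate 22*sin(6x):
d/dx [22*sin(6x)]
= 22 * cos(6x) * d/dx(6x)
= 22 * 6 * cos(6x)
= 132 * cos(6x)
Evaluate at x = 0:
= 132 * cos(0)
= 132 * 1
= 132

132


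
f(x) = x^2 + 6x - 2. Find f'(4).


Differentiate term by term using power and sum rules:
f(x) = x^2 + 6x - 2
f'(x) = 2x + 6
Substitute x = 4:
f'(4) = 2 * 4 + 6
= 8 + 6
= 14

14


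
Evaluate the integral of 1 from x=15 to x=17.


The integral of a constant k over [a, b] equals k * (b - a).
integral from 15 to 17 of 1 dx
= 1 * (17 - 15)
= 1 * 2
= 2

2


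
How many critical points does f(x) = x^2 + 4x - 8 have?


Find where f'(x) = 0:
f'(x) = 2x + 4
Set f'(x) = 0:
2x + 4 = 0
x = -4 / 2 = -2
This is a linear equation in x, so there is exactly one solution.
Number of critical points: 1

1


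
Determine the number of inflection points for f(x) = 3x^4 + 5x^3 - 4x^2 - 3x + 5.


Inflection points occur where f''(x) = 0 and concavity changes.
f(x) = 3x^4 + 5x^3 - 4x^2 - 3x + 5
f'(x) = 12x^3 + 15x^2 - 8x - 3
f''(x) = 36x^2 + 30x - 8
This is a quadratic in x. Use the discriminant to count real roots.
Discriminant = (30)^2 - 4 * 36 * (-8)
= 900 - (-1152)
= 2052
Since discriminant > 0, f''(x) = 0 has 2 distinct real solutions.
A quadratic with two distinct real roots changes sign at each root, so concavity changes at both.
Number of inflection points: 2

2


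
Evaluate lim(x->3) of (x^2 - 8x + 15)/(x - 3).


Direct substitution gives 0/0, so we factor the numerator.
Factor: (x^2 - 8x + 15) = (x - 3)(x - 5)
Cancel the common factor (x - 3):
(x^2 - 8x + 15)/(x - 3) = (x - 5)
Now substitute x = 3:
= (3) - (5) = -2

-2


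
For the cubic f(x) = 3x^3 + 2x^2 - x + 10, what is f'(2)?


Differentiate f(x) = 3x^3 + 2x^2 - x + 10 term by term:
f'(x) = 9x^2 + 4x - 1
Substitute x = 2:
f'(2) = 9 * 2^2 + 4 * 2 - 1
= 36 + 8 - 1
= 43

43


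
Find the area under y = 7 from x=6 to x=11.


The area under a constant function y = 7 is a rectangle.
Width = 11 - 6 = 5
Height = 7
Area = width * height
= 5 * 7
= 35

35


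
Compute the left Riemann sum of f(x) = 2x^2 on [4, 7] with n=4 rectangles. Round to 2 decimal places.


Left Riemann sum uses left endpoints of each subinterval.
Interval: [4, 7], n = 4
dx = (7 - 4) / 4 = 3/4
Left endpoints: [4, 19/4, 11/2, 25/4]
f values: [32, 361/8, 121/2, 625/8]
Sum = dx * (sum of f values)
= 3/4 * 863/4
= 2589/16 ≈ 161.81

161.81


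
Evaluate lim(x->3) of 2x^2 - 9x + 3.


Since polynomials are continuous, we use direct substitution.
lim(x->3) of 2x^2 - 9x + 3
= 2 * 3^2 - 9 * 3 + 3
= 18 - 27 + 3
= -6

-6


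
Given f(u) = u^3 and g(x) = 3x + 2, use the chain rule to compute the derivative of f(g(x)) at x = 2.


Using the chain rule: (f(g(x)))' = f'(g(x)) * g'(x)
First, find g(2):
g(2) = 3 * 2 + 2 = 8
Next, f'(u) = 3u^2
And g'(x) = 3
So f'(g(2)) * g'(2)
= 3 * 8^2 * 3
= 3 * 64 * 3
= 576

576


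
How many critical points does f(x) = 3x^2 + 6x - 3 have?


Find where f'(x) = 0:
f'(x) = 6x + 6
Set f'(x) = 0:
6x + 6 = 0
x = -6 / 6 = -1
This is a linear equation in x, so there is exactly one solution.
Number of critical points: 1

1


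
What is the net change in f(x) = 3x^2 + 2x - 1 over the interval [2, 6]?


Net change = f(b) - f(a)
f(x) = 3x^2 + 2x - 1
Compute f(6):
f(6) = 3 * 6^2 + 2 * 6 - 1
= 108 + 12 - 1
= 119
Compute f(2):
f(2) = 3 * 2^2 + 2 * 2 - 1
= 12 + 4 - 1
= 15
Net change = 119 - 15 = 104

104


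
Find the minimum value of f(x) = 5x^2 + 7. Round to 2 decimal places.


For a quadratic f(x) = ax^2 + bx + c with a > 0, the minimum is at the vertex.
Vertex x-coordinate: x = -b/(2a)
x = -(0) / (2 * 5)
x = 0/10 = 0
Substitute back to find the minimum value:
f(0) = 5 * 0^2 + 0 * 0 + 7
= 0 + 0 + 7
= 7 = 7.00

7.00


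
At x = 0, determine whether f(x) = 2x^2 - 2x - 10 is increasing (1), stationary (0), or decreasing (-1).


Compute f'(x) to determine behavior:
f'(x) = 4x - 2
f'(0) = 4 * 0 - 2
= 0 - 2
= -2
Since f'(0) < 0, the function is decreasing (-1)

-1


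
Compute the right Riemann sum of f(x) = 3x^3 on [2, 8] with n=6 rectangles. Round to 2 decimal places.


Right Riemann sum uses right endpoints of each subinterval.
Interval: [2, 8], n = 6
dx = (8 - 2) / 6 = 1
Right endpoints: [3, 4, 5, 6, 7, 8]
f values: [81, 192, 375, 648, 1029, 1536]
Sum = dx * (sum of f values)
= 1 * 3861
= 3861 = 3861.00

3861.00


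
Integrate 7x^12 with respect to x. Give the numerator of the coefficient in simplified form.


Apply the power rule for integration:
integral of ax^n dx = a/(n+1) * x^(n+1) + C
integral of 7x^12 dx
= 7/13 * x^13 + C
The coefficient in lowest terms is 7/13, and its numerator is 7

7


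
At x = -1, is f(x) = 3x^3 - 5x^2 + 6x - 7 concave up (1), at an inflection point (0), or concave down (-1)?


Concavity is determined by the sign of f''(x).
f(x) = 3x^3 - 5x^2 + 6x - 7
f'(x) = 9x^2 - 10x + 6
f''(x) = 18x - 10
f''(-1) = 18 * (-1) - 10
= -18 - 10
= -28
Since f''(-1) < 0, the function is concave down (-1)

-1


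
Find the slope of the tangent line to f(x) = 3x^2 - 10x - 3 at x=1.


The slope of the tangent line equals f'(x) at the point.
f(x) = 3x^2 - 10x - 3
f'(x) = 6x - 10
At x = 1:
f'(1) = 6 * 1 - 10
= 6 - 10
= -4

-4


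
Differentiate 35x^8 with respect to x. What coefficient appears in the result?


We apply the power rule: d/dx [ax^n] = a*n * x^(n-1)
d/dx [35x^8]
= 35 * 8 * x^(8-1)
= 280x^7
The coefficient is 280

280


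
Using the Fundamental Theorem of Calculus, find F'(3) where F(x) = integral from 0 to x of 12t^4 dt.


By the Fundamental Theorem of Calculus (Part 1):
If F(x) = integral from 0 to x of f(t) dt, then F'(x) = f(x)
Here f(t) = 12t^4
So F'(x) = 12x^4
Evaluate at x = 3:
F'(3) = 12 * 3^4
= 12 * 81
= 972

972


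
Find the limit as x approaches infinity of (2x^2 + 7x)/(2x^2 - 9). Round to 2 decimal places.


For limits at infinity with equal-degree polynomials,
we compare leading coefficients.
Numerator leading term: 2x^2
Denominator leading term: 2x^2
Divide both by x^2:
lim = (2 + 7/x) / (2 - 9/x^2)
As x -> infinity, the 1/x and 1/x^2 terms vanish:
= 2/2 = 1 = 1.00

1.00


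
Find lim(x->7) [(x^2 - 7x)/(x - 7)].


Direct substitution gives 0/0, so we factor the numerator.
Factor: (x^2 - 7x) = (x - 7)(x)
Cancel the common factor (x - 7):
(x^2 - 7x)/(x - 7) = (x)
Now substitute x = 7:
= (7) - (0) = 7

7


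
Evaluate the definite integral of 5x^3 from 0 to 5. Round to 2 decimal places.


Find the antiderivative of 5x^3:
F(x) = 5/4 * x^4
Apply the Fundamental Theorem of Calculus:
F(5) - F(0)
= 5/4 * 5^4 - 5/4 * 0^4
= 5/4 * (625 - 0)
= 5/4 * 625
= 3125/4 = 781.25

781.25


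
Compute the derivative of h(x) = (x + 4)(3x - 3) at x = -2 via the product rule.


Let u(x) = x + 4 and v(x) = 3x - 3
u'(x) = 1
v'(x) = 3
Product rule: h'(x) = u'(x)*v(x) + u(x)*v'(x)
= 1 * (3x - 3) + (x + 4) * 3
At x = -2:
u(-2) = 1 * (-2) + 4 = 2
v(-2) = 3 * (-2) - 3 = -9
h'(-2) = 1 * (-9) + 2 * 3
= -9 + 6
= -3

-3


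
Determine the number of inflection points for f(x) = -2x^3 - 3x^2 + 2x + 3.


Inflection points occur where f''(x) = 0 and concavity changes.
f(x) = -2x^3 - 3x^2 + 2x + 3
f'(x) = -6x^2 - 6x + 2
f''(x) = -12x - 6
Set f''(x) = 0:
-12x - 6 = 0
x = 6 / (-12) = -1/2
Since f''(x) is linear (degree 1), it changes sign at this point.
Therefore there is exactly 1 inflection point.

1


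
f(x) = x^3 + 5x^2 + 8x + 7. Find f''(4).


First derivative:
f'(x) = 3x^2 + 10x + 8
Second derivative:
f''(x) = 6x + 10
Substitute x = 4:
f''(4) = 6 * 4 + 10
= 24 + 10
= 34

34


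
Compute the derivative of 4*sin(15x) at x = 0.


Apply the chain rule to differentiate 4*sin(15x):
d/dx [4*sin(15x)]
= 4 * cos(15x) * d/dx(15x)
= 4 * 15 * cos(15x)
= 60 * cos(15x)
Evaluate at x = 0:
= 60 * cos(0)
= 60 * 1
= 60

60


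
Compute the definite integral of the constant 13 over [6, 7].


The integral of a constant k over [a, b] equals k * (b - a).
integral from 6 to 7 of 13 dx
= 13 * (7 - 6)
= 13 * 1
= 13

13


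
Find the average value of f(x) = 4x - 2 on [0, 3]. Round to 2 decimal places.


Average value = 1/(b-a) * integral from a to b of f(x) dx
First compute the integral of 4x - 2:
F(x) = 2x^2 - 2x
F(3) = 2 * 9 - 2 * 3 = 12
F(0) = 2 * 0 - 2 * 0 = 0
Integral = 12 - 0 = 12
Average = 12 / (3 - 0) = 12 / 3
= 4 = 4.00

4.00


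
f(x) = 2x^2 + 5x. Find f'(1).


Differentiate term by term using power and sum rules:
f(x) = 2x^2 + 5x
f'(x) = 4x + 5
Substitute x = 1:
f'(1) = 4 * 1 + 5
= 4 + 5
= 9

9


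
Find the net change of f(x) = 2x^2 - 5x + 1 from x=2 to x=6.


Net change = f(b) - f(a)
f(x) = 2x^2 - 5x + 1
Compute f(6):
f(6) = 2 * 6^2 - 5 * 6 + 1
= 72 - 30 + 1
= 43
Compute f(2):
f(2) = 2 * 2^2 - 5 * 2 + 1
= 8 - 10 + 1
= -1
Net change = 43 - (-1) = 44

44


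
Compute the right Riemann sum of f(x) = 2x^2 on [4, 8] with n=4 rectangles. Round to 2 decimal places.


Right Riemann sum uses right endpoints of each subinterval.
Interval: [4, 8], n = 4
dx = (8 - 4) / 4 = 1
Right endpoints: [5, 6, 7, 8]
f values: [50, 72, 98, 128]
Sum = dx * (sum of f values)
= 1 * 348
= 348 = 348.00

348.00


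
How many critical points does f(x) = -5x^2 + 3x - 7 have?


Find where f'(x) = 0:
f'(x) = -10x + 3
Set f'(x) = 0:
-10x + 3 = 0
x = -3 / (-10) = 3/10
This is a linear equation in x, so there is exactly one solution.
Number of critical points: 1

1


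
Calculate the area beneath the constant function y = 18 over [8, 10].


The area under a constant function y = 18 is a rectangle.
Width = 10 - 8 = 2
Height = 18
Area = width * height
= 2 * 18
= 36

36


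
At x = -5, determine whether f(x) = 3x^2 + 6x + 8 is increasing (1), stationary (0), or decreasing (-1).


Compute f'(x) to determine behavior:
f'(x) = 6x + 6
f'(-5) = 6 * (-5) + 6
= -30 + 6
= -24
Since f'(-5) < 0, the function is decreasing (-1)

-1


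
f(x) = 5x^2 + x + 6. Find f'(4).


Differentiate term by term using power and sum rules:
f(x) = 5x^2 + x + 6
f'(x) = 10x + 1
Substitute x = 4:
f'(4) = 10 * 4 + 1
= 40 + 1
= 41

41


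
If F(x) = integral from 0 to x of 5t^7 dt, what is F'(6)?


By the Fundamental Theorem of Calculus (Part 1):
If F(x) = integral from 0 to x of f(t) dt, then F'(x) = f(x)
Here f(t) = 5t^7
So F'(x) = 5x^7
Evaluate at x = 6:
F'(6) = 5 * 6^7
= 5 * 279936
= 1399680

1399680


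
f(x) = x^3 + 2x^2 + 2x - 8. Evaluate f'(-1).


Differentiate f(x) = x^3 + 2x^2 + 2x - 8 term by term:
f'(x) = 3x^2 + 4x + 2
Substitute x = -1:
f'(-1) = 3 * (-1)^2 + 4 * (-1) + 2
= 3 - 4 + 2
= 1

1


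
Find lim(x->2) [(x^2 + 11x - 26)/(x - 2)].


Direct substitution gives 0/0, so we factor the numerator.
Factor: (x^2 + 11x - 26) = (x - 2)(x + 13)
Cancel the common factor (x - 2):
(x^2 + 11x - 26)/(x - 2) = (x + 13)
Now substitute x = 2:
= (2) - (-13) = 15

15


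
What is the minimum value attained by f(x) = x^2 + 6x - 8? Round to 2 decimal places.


For a quadratic f(x) = ax^2 + bx + c with a > 0, the minimum is at the vertex.
Vertex x-coordinate: x = -b/(2a)
x = -(6) / (2 * 1)
x = -6/2 = -3
Substitute back to find the minimum value:
f(-3) = 1 * (-3)^2 + 6 * (-3) - 8
= 9 - 18 - 8
= -17 = -17.00

-17.00


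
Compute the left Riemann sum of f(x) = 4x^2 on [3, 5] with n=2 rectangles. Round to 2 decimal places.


Left Riemann sum uses left endpoints of each subinterval.
Interval: [3, 5], n = 2
dx = (5 - 3) / 2 = 1
Left endpoints: [3, 4]
f values: [36, 64]
Sum = dx * (sum of f values)
= 1 * 100
= 100 = 100.00

100.00


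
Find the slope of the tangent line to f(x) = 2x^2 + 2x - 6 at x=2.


The slope of the tangent line equals f'(x) at the point.
f(x) = 2x^2 + 2x - 6
f'(x) = 4x + 2
At x = 2:
f'(2) = 4 * 2 + 2
= 8 + 2
= 10

10


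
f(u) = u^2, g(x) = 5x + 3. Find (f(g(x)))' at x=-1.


Using the chain rule: (f(g(x)))' = f'(g(x)) * g'(x)
First, find g(-1):
g(-1) = 5 * (-1) + 3 = -2
Next, f'(u) = 2u
And g'(x) = 5
So f'(g(-1)) * g'(-1)
= 2 * (-2) * 5
= -20

-20


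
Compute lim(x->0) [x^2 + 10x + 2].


Since polynomials are continuous, we use direct substitution.
lim(x->0) of x^2 + 10x + 2
= 1 * 0^2 + 10 * 0 + 2
= 0 + 0 + 2
= 2

2


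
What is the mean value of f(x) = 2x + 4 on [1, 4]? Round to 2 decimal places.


Average value = 1/(b-a) * integral from a to b of f(x) dx
First compute the integral of 2x + 4:
F(x) = x^2 + 4x
F(4) = 1 * 16 + 4 * 4 = 32
F(1) = 1 * 1 + 4 * 1 = 5
Integral = 32 - 5 = 27
Average = 27 / (4 - 1) = 27 / 3
= 9 = 9.00

9.00


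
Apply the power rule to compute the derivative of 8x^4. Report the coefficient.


We apply the power rule: d/dx [ax^n] = a*n * x^(n-1)
d/dx [8x^4]
= 8 * 4 * x^(4-1)
= 32x^3
The coefficient is 32

32


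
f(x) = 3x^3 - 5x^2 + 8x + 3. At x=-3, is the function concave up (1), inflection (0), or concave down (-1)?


Concavity is determined by the sign of f''(x).
f(x) = 3x^3 - 5x^2 + 8x + 3
f'(x) = 9x^2 - 10x + 8
f''(x) = 18x - 10
f''(-3) = 18 * (-3) - 10
= -54 - 10
= -64
Since f''(-3) < 0, the function is concave down (-1)

-1


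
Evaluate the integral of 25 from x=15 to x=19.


The integral of a constant k over [a, b] equals k * (b - a).
integral from 15 to 19 of 25 dx
= 25 * (19 - 15)
= 25 * 4
= 100

100


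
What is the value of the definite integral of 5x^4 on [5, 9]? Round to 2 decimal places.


Find the antiderivative of 5x^4:
F(x) = 5/5 * x^5
Apply the Fundamental Theorem of Calculus:
F(9) - F(5)
= 5/5 * 9^5 - 5/5 * 5^5
= 5/5 * (59049 - 3125)
= 5/5 * 55924
= 55924 = 55924.00

55924.00


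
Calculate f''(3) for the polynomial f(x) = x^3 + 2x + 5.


First derivative:
f'(x) = 3x^2 + 2
Second derivative:
f''(x) = 6x
Substitute x = 3:
f''(3) = 6 * 3 + 0
= 18 + 0
= 18

18


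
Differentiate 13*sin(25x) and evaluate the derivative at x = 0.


Apply the chain rule to differentiate 13*sin(25x):
d/dx [13*sin(25x)]
= 13 * cos(25x) * d/dx(25x)
= 13 * 25 * cos(25x)
= 325 * cos(25x)
Evaluate at x = 0:
= 325 * cos(0)
= 325 * 1
= 325

325


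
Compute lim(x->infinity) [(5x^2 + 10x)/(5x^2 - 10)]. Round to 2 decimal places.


For limits at infinity with equal-degree polynomials,
we compare leading coefficients.
Numerator leading term: 5x^2
Denominator leading term: 5x^2
Divide both by x^2:
lim = (5 + 10/x) / (5 - 10/x^2)
As x -> infinity, the 1/x and 1/x^2 terms vanish:
= 5/5 = 1 = 1.00

1.00


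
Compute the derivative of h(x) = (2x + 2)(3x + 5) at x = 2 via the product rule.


Let u(x) = 2x + 2 and v(x) = 3x + 5
u'(x) = 2
v'(x) = 3
Product rule: h'(x) = u'(x)*v(x) + u(x)*v'(x)
= 2 * (3x + 5) + (2x + 2) * 3
At x = 2:
u(2) = 2 * 2 + 2 = 6
v(2) = 3 * 2 + 5 = 11
h'(2) = 2 * 11 + 6 * 3
= 22 + 18
= 40

40


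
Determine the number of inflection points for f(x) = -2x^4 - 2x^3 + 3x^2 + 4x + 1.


Inflection points occur where f''(x) = 0 and concavity changes.
f(x) = -2x^4 - 2x^3 + 3x^2 + 4x + 1
f'(x) = -8x^3 - 6x^2 + 6x + 4
f''(x) = -24x^2 - 12x + 6
This is a quadratic in x. Use the discriminant to count real roots.
Discriminant = (-12)^2 - 4 * (-24) * 6
= 144 - (-576)
= 720
Since discriminant > 0, f''(x) = 0 has 2 distinct real solutions.
A quadratic with two distinct real roots changes sign at each root, so concavity changes at both.
Number of inflection points: 2

2


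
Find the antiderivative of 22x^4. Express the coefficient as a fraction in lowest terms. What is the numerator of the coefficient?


Apply the power rule for integration:
integral of ax^n dx = a/(n+1) * x^(n+1) + C
integral of 22x^4 dx
= 22/5 * x^5 + C
The coefficient in lowest terms is 22/5, and its numerator is 22

22


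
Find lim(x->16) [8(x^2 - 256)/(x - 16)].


Direct substitution gives 0/0, so we factor the numerator.
Factor: 8(x^2 - 256) = 8 * (x - 16)(x + 16)
Cancel the common factor (x - 16):
8(x^2 - 256)/(x - 16) = 8 * (x + 16)
Now substitute x = 16:
= 8 * (16 + 16) = 256

256


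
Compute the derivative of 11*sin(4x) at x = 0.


Apply the chain rule to differentiate 11*sin(4x):
d/dx [11*sin(4x)]
= 11 * cos(4x) * d/dx(4x)
= 11 * 4 * cos(4x)
= 44 * cos(4x)
Evaluate at x = 0:
= 44 * cos(0)
= 44 * 1
= 44

44


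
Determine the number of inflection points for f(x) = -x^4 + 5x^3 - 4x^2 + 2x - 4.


Inflection points occur where f''(x) = 0 and concavity changes.
f(x) = -x^4 + 5x^3 - 4x^2 + 2x - 4
f'(x) = -4x^3 + 15x^2 - 8x + 2
f''(x) = -12x^2 + 30x - 8
This is a quadratic in x. Use the discriminant to count real roots.
Discriminant = (30)^2 - 4 * (-12) * (-8)
= 900 - 384
= 516
Since discriminant > 0, f''(x) = 0 has 2 distinct real solutions.
A quadratic with two distinct real roots changes sign at each root, so concavity changes at both.
Number of inflection points: 2

2
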